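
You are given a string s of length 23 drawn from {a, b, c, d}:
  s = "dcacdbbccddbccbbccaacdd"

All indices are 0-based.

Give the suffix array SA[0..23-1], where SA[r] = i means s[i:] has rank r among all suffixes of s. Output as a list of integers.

rank→(start, suffix):
  0 → (18, 'aacdd')
  1 → (2, 'acdbbccddbccbbccaacdd')
  2 → (19, 'acdd')
  3 → (14, 'bbccaacdd')
  4 → (5, 'bbccddbccbbccaacdd')
  5 → (15, 'bccaacdd')
  6 → (11, 'bccbbccaacdd')
  7 → (6, 'bccddbccbbccaacdd')
  8 → (17, 'caacdd')
  9 → (1, 'cacdbbccddbccbbccaacdd')
  10 → (13, 'cbbccaacdd')
  11 → (16, 'ccaacdd')
  12 → (12, 'ccbbccaacdd')
  13 → (7, 'ccddbccbbccaacdd')
  14 → (3, 'cdbbccddbccbbccaacdd')
  15 → (20, 'cdd')
  16 → (8, 'cddbccbbccaacdd')
  17 → (22, 'd')
  18 → (4, 'dbbccddbccbbccaacdd')
  19 → (10, 'dbccbbccaacdd')
  20 → (0, 'dcacdbbccddbccbbccaacdd')
  21 → (21, 'dd')
  22 → (9, 'ddbccbbccaacdd')

[18, 2, 19, 14, 5, 15, 11, 6, 17, 1, 13, 16, 12, 7, 3, 20, 8, 22, 4, 10, 0, 21, 9]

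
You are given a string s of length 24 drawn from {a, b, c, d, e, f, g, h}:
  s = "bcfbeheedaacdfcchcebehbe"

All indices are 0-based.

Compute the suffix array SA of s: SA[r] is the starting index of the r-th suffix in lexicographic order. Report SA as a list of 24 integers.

sorted suffixes:
  #0 SA[0]=9  'aacdfcchcebehbe'
  #1 SA[1]=10  'acdfcchcebehbe'
  #2 SA[2]=0  'bcfbeheedaacdfcchcebehbe'
  #3 SA[3]=22  'be'
  #4 SA[4]=19  'behbe'
  #5 SA[5]=3  'beheedaacdfcchcebehbe'
  #6 SA[6]=14  'cchcebehbe'
  #7 SA[7]=11  'cdfcchcebehbe'
  #8 SA[8]=17  'cebehbe'
  #9 SA[9]=1  'cfbeheedaacdfcchcebehbe'
  #10 SA[10]=15  'chcebehbe'
  #11 SA[11]=8  'daacdfcchcebehbe'
  #12 SA[12]=12  'dfcchcebehbe'
  #13 SA[13]=23  'e'
  #14 SA[14]=18  'ebehbe'
  #15 SA[15]=7  'edaacdfcchcebehbe'
  #16 SA[16]=6  'eedaacdfcchcebehbe'
  #17 SA[17]=20  'ehbe'
  #18 SA[18]=4  'eheedaacdfcchcebehbe'
  #19 SA[19]=2  'fbeheedaacdfcchcebehbe'
  #20 SA[20]=13  'fcchcebehbe'
  #21 SA[21]=21  'hbe'
  #22 SA[22]=16  'hcebehbe'
  #23 SA[23]=5  'heedaacdfcchcebehbe'

[9, 10, 0, 22, 19, 3, 14, 11, 17, 1, 15, 8, 12, 23, 18, 7, 6, 20, 4, 2, 13, 21, 16, 5]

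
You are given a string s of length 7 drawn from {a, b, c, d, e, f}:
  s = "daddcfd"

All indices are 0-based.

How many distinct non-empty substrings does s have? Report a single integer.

25

rank→(start, suffix):
  0 → (1, 'addcfd')
  1 → (4, 'cfd')
  2 → (6, 'd')
  3 → (0, 'daddcfd')
  4 → (3, 'dcfd')
  5 → (2, 'ddcfd')
  6 → (5, 'fd')

SA = [1, 4, 6, 0, 3, 2, 5]
rank  pair      lcp
   1  s[1:],s[4:]  0  ''
   2  s[4:],s[6:]  0  ''
   3  s[6:],s[0:]  1  'd'
   4  s[0:],s[3:]  1  'd'
   5  s[3:],s[2:]  1  'd'
   6  s[2:],s[5:]  0  ''

n(n+1)/2 = 7·8/2 = 28
Σ LCP = 0 + 0 + 0 + 1 + 1 + 1 + 0 = 3
distinct = 28 − 3 = 25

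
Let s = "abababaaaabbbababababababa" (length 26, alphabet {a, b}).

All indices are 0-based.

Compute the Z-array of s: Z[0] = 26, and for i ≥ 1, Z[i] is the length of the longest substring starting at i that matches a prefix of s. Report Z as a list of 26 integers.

Z[0]=26
i=1: fresh scan; Z[1]=0
i=2: fresh scan; Z[2]=5 extend→box=[2,7)
i=3: min(r-i=4, Z[1]=0)=0; Z[3]=0
i=4: min(r-i=3, Z[2]=5)=3; Z[4]=3
i=5: min(r-i=2, Z[3]=0)=0; Z[5]=0
i=6: min(r-i=1, Z[4]=3)=1; Z[6]=1
i=7: fresh scan; Z[7]=1 extend→box=[7,8)
i=8: fresh scan; Z[8]=1 extend→box=[8,9)
i=9: fresh scan; Z[9]=2 extend→box=[9,11)
i=10: min(r-i=1, Z[1]=0)=0; Z[10]=0
i=11: fresh scan; Z[11]=0
i=12: fresh scan; Z[12]=0
i=13: fresh scan; Z[13]=7 extend→box=[13,20)
i=14: min(r-i=6, Z[1]=0)=0; Z[14]=0
i=15: min(r-i=5, Z[2]=5)=5; Z[15]=7 extend→box=[15,22)
i=16: min(r-i=6, Z[1]=0)=0; Z[16]=0
i=17: min(r-i=5, Z[2]=5)=5; Z[17]=7 extend→box=[17,24)
i=18: min(r-i=6, Z[1]=0)=0; Z[18]=0
i=19: min(r-i=5, Z[2]=5)=5; Z[19]=7 extend→box=[19,26)
i=20: min(r-i=6, Z[1]=0)=0; Z[20]=0
i=21: min(r-i=5, Z[2]=5)=5; Z[21]=5
i=22: min(r-i=4, Z[3]=0)=0; Z[22]=0
i=23: min(r-i=3, Z[4]=3)=3; Z[23]=3
i=24: min(r-i=2, Z[5]=0)=0; Z[24]=0
i=25: min(r-i=1, Z[6]=1)=1; Z[25]=1

[26, 0, 5, 0, 3, 0, 1, 1, 1, 2, 0, 0, 0, 7, 0, 7, 0, 7, 0, 7, 0, 5, 0, 3, 0, 1]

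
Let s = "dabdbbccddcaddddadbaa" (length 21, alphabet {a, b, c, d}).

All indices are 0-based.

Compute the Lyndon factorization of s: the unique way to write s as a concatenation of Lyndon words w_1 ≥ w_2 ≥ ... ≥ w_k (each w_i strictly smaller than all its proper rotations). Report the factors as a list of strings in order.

["d", "abdbbccddcaddddadb", "a", "a"]

emit factor 1: 'd' (i=0, period=1)
emit factor 2: 'abdbbccddcaddddadb' (i=1, period=18)
emit factor 3: 'a' (i=19, period=1)
emit factor 4: 'a' (i=20, period=1)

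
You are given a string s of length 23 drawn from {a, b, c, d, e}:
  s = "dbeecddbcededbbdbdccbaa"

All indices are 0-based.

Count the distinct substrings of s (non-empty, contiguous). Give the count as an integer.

253

rank→(start, suffix):
  0 → (22, 'a')
  1 → (21, 'aa')
  2 → (20, 'baa')
  3 → (13, 'bbdbdccbaa')
  4 → (7, 'bcededbbdbdccbaa')
  5 → (14, 'bdbdccbaa')
  6 → (16, 'bdccbaa')
  7 → (1, 'beecddbcededbbdbdccbaa')
  8 → (19, 'cbaa')
  9 → (18, 'ccbaa')
  10 → (4, 'cddbcededbbdbdccbaa')
  11 → (8, 'cededbbdbdccbaa')
  12 → (12, 'dbbdbdccbaa')
  13 → (6, 'dbcededbbdbdccbaa')
  14 → (15, 'dbdccbaa')
  15 → (0, 'dbeecddbcededbbdbdccbaa')
  16 → (17, 'dccbaa')
  17 → (5, 'ddbcededbbdbdccbaa')
  18 → (10, 'dedbbdbdccbaa')
  19 → (3, 'ecddbcededbbdbdccbaa')
  20 → (11, 'edbbdbdccbaa')
  21 → (9, 'ededbbdbdccbaa')
  22 → (2, 'eecddbcededbbdbdccbaa')

SA = [22, 21, 20, 13, 7, 14, 16, 1, 19, 18, 4, 8, 12, 6, 15, 0, 17, 5, 10, 3, 11, 9, 2]
i: (SA[i-1],SA[i]) lcp shared
  1: (22,21) 1 'a'
  2: (21,20) 0 ''
  3: (20,13) 1 'b'
  4: (13,7) 1 'b'
  5: (7,14) 1 'b'
  6: (14,16) 2 'bd'
  7: (16,1) 1 'b'
  8: (1,19) 0 ''
  9: (19,18) 1 'c'
  10: (18,4) 1 'c'
  11: (4,8) 1 'c'
  12: (8,12) 0 ''
  13: (12,6) 2 'db'
  14: (6,15) 2 'db'
  15: (15,0) 2 'db'
  16: (0,17) 1 'd'
  17: (17,5) 1 'd'
  18: (5,10) 1 'd'
  19: (10,3) 0 ''
  20: (3,11) 1 'e'
  21: (11,9) 2 'ed'
  22: (9,2) 1 'e'

n(n+1)/2 = 23·24/2 = 276
Σ LCP = 0 + 1 + 0 + 1 + 1 + 1 + 2 + 1 + 0 + 1 + 1 + 1 + 0 + 2 + 2 + 2 + 1 + 1 + 1 + 0 + 1 + 2 + 1 = 23
distinct = 276 − 23 = 253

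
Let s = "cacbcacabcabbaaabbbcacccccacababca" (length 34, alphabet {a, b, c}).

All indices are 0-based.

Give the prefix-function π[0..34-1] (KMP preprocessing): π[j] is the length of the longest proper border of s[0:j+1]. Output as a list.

[0, 0, 1, 0, 1, 2, 3, 2, 0, 1, 2, 0, 0, 0, 0, 0, 0, 0, 0, 1, 2, 3, 1, 1, 1, 1, 2, 3, 2, 0, 0, 0, 1, 2]

π[0] = 0
j=1 s[j]='a': π[1]=0 (border '')
j=2 s[j]='c': π[2]=1 (border 'c')
j=3 s[j]='b': k: 1→0; π[3]=0 (border '')
j=4 s[j]='c': π[4]=1 (border 'c')
j=5 s[j]='a': π[5]=2 (border 'ca')
j=6 s[j]='c': π[6]=3 (border 'cac')
j=7 s[j]='a': k: 3→1; π[7]=2 (border 'ca')
j=8 s[j]='b': k: 2→0; π[8]=0 (border '')
j=9 s[j]='c': π[9]=1 (border 'c')
j=10 s[j]='a': π[10]=2 (border 'ca')
j=11 s[j]='b': k: 2→0; π[11]=0 (border '')
j=12 s[j]='b': π[12]=0 (border '')
j=13 s[j]='a': π[13]=0 (border '')
j=14 s[j]='a': π[14]=0 (border '')
j=15 s[j]='a': π[15]=0 (border '')
j=16 s[j]='b': π[16]=0 (border '')
j=17 s[j]='b': π[17]=0 (border '')
j=18 s[j]='b': π[18]=0 (border '')
j=19 s[j]='c': π[19]=1 (border 'c')
j=20 s[j]='a': π[20]=2 (border 'ca')
j=21 s[j]='c': π[21]=3 (border 'cac')
j=22 s[j]='c': k: 3→1→0; π[22]=1 (border 'c')
j=23 s[j]='c': k: 1→0; π[23]=1 (border 'c')
j=24 s[j]='c': k: 1→0; π[24]=1 (border 'c')
j=25 s[j]='c': k: 1→0; π[25]=1 (border 'c')
j=26 s[j]='a': π[26]=2 (border 'ca')
j=27 s[j]='c': π[27]=3 (border 'cac')
j=28 s[j]='a': k: 3→1; π[28]=2 (border 'ca')
j=29 s[j]='b': k: 2→0; π[29]=0 (border '')
j=30 s[j]='a': π[30]=0 (border '')
j=31 s[j]='b': π[31]=0 (border '')
j=32 s[j]='c': π[32]=1 (border 'c')
j=33 s[j]='a': π[33]=2 (border 'ca')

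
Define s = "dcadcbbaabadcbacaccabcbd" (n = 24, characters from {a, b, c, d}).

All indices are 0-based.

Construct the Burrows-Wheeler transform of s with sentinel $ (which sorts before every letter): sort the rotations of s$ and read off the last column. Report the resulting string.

rank  rotation                   last
    0  $dcadcbbaabadcbacaccabcbd  d
    1  aabadcbacaccabcbd$dcadcbb  b
    2  abadcbacaccabcbd$dcadcbba  a
    3  abcbd$dcadcbbaabadcbacacc  c
    4  acaccabcbd$dcadcbbaabadcb  b
    5  accabcbd$dcadcbbaabadcbac  c
    6  adcbacaccabcbd$dcadcbbaab  b
    7  adcbbaabadcbacaccabcbd$dc  c
    8  baabadcbacaccabcbd$dcadcb  b
    9  bacaccabcbd$dcadcbbaabadc  c
   10  badcbacaccabcbd$dcadcbbaa  a
   11  bbaabadcbacaccabcbd$dcadc  c
   12  bcbd$dcadcbbaabadcbacacca  a
   13  bd$dcadcbbaabadcbacaccabc  c
   14  cabcbd$dcadcbbaabadcbacac  c
   15  caccabcbd$dcadcbbaabadcba  a
   16  cadcbbaabadcbacaccabcbd$d  d
   17  cbacaccabcbd$dcadcbbaabad  d
   18  cbbaabadcbacaccabcbd$dcad  d
   19  cbd$dcadcbbaabadcbacaccab  b
   20  ccabcbd$dcadcbbaabadcbaca  a
   21  d$dcadcbbaabadcbacaccabcb  b
   22  dcadcbbaabadcbacaccabcbd$  $
   23  dcbacaccabcbd$dcadcbbaaba  a
   24  dcbbaabadcbacaccabcbd$dca  a

dbacbcbcbcacaccadddbab$aa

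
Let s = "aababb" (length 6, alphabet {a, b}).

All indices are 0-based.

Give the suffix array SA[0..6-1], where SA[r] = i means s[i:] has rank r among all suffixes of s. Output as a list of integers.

[0, 1, 3, 5, 2, 4]

sorted suffixes:
  #0 SA[0]=0  'aababb'
  #1 SA[1]=1  'ababb'
  #2 SA[2]=3  'abb'
  #3 SA[3]=5  'b'
  #4 SA[4]=2  'babb'
  #5 SA[5]=4  'bb'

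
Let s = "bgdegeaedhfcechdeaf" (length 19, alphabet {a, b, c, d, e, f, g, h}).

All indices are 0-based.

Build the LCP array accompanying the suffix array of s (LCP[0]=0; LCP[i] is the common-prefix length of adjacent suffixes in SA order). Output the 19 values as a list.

sorted suffixes:
  #0 SA[0]=6  'aedhfcechdeaf'
  #1 SA[1]=17  'af'
  #2 SA[2]=0  'bgdegeaedhfcechdeaf'
  #3 SA[3]=11  'cechdeaf'
  #4 SA[4]=13  'chdeaf'
  #5 SA[5]=15  'deaf'
  #6 SA[6]=2  'degeaedhfcechdeaf'
  #7 SA[7]=8  'dhfcechdeaf'
  #8 SA[8]=5  'eaedhfcechdeaf'
  #9 SA[9]=16  'eaf'
  #10 SA[10]=12  'echdeaf'
  #11 SA[11]=7  'edhfcechdeaf'
  #12 SA[12]=3  'egeaedhfcechdeaf'
  #13 SA[13]=18  'f'
  #14 SA[14]=10  'fcechdeaf'
  #15 SA[15]=1  'gdegeaedhfcechdeaf'
  #16 SA[16]=4  'geaedhfcechdeaf'
  #17 SA[17]=14  'hdeaf'
  #18 SA[18]=9  'hfcechdeaf'

SA = [6, 17, 0, 11, 13, 15, 2, 8, 5, 16, 12, 7, 3, 18, 10, 1, 4, 14, 9]
i: (SA[i-1],SA[i]) lcp shared
  1: (6,17) 1 'a'
  2: (17,0) 0 ''
  3: (0,11) 0 ''
  4: (11,13) 1 'c'
  5: (13,15) 0 ''
  6: (15,2) 2 'de'
  7: (2,8) 1 'd'
  8: (8,5) 0 ''
  9: (5,16) 2 'ea'
  10: (16,12) 1 'e'
  11: (12,7) 1 'e'
  12: (7,3) 1 'e'
  13: (3,18) 0 ''
  14: (18,10) 1 'f'
  15: (10,1) 0 ''
  16: (1,4) 1 'g'
  17: (4,14) 0 ''
  18: (14,9) 1 'h'

[0, 1, 0, 0, 1, 0, 2, 1, 0, 2, 1, 1, 1, 0, 1, 0, 1, 0, 1]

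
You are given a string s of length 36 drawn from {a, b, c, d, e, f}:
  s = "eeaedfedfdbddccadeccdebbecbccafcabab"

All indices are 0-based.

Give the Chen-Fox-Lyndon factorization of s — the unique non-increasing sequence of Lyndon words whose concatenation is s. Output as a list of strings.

["e", "e", "aedfedfdbddcc", "adeccdebbecbccafc", "ab", "ab"]

emit factor 1: 'e' (i=0, period=1)
emit factor 2: 'e' (i=1, period=1)
emit factor 3: 'aedfedfdbddcc' (i=2, period=13)
emit factor 4: 'adeccdebbecbccafc' (i=15, period=17)
emit factor 5: 'ab' (i=32, period=2)
emit factor 6: 'ab' (i=34, period=2)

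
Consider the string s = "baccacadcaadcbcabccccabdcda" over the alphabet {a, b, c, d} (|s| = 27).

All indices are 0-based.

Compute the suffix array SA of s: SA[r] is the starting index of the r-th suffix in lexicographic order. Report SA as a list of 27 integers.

rank | idx | suffix
   0 |  26 | a
   1 |   9 | aadcbcabccccabdcda
   2 |  15 | abccccabdcda
   3 |  21 | abdcda
   4 |   4 | acadcaadcbcabccccabdcda
   5 |   1 | accacadcaadcbcabccccabdcda
   6 |   6 | adcaadcbcabccccabdcda
   7 |  10 | adcbcabccccabdcda
   8 |   0 | baccacadcaadcbcabccccabdcda
   9 |  13 | bcabccccabdcda
  10 |  16 | bccccabdcda
  11 |  22 | bdcda
  12 |   8 | caadcbcabccccabdcda
  13 |  14 | cabccccabdcda
  14 |  20 | cabdcda
  15 |   3 | cacadcaadcbcabccccabdcda
  16 |   5 | cadcaadcbcabccccabdcda
  17 |  12 | cbcabccccabdcda
  18 |  19 | ccabdcda
  19 |   2 | ccacadcaadcbcabccccabdcda
  20 |  18 | cccabdcda
  21 |  17 | ccccabdcda
  22 |  24 | cda
  23 |  25 | da
  24 |   7 | dcaadcbcabccccabdcda
  25 |  11 | dcbcabccccabdcda
  26 |  23 | dcda

[26, 9, 15, 21, 4, 1, 6, 10, 0, 13, 16, 22, 8, 14, 20, 3, 5, 12, 19, 2, 18, 17, 24, 25, 7, 11, 23]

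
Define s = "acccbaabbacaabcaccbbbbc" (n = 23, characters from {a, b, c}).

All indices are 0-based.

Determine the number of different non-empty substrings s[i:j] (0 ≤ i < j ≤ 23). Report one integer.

rank | idx | suffix
   0 |   5 | aabbacaabcaccbbbbc
   1 |  11 | aabcaccbbbbc
   2 |   6 | abbacaabcaccbbbbc
   3 |  12 | abcaccbbbbc
   4 |   9 | acaabcaccbbbbc
   5 |  15 | accbbbbc
   6 |   0 | acccbaabbacaabcaccbbbbc
   7 |   4 | baabbacaabcaccbbbbc
   8 |   8 | bacaabcaccbbbbc
   9 |   7 | bbacaabcaccbbbbc
  10 |  18 | bbbbc
  11 |  19 | bbbc
  12 |  20 | bbc
  13 |  21 | bc
  14 |  13 | bcaccbbbbc
  15 |  22 | c
  16 |  10 | caabcaccbbbbc
  17 |  14 | caccbbbbc
  18 |   3 | cbaabbacaabcaccbbbbc
  19 |  17 | cbbbbc
  20 |   2 | ccbaabbacaabcaccbbbbc
  21 |  16 | ccbbbbc
  22 |   1 | cccbaabbacaabcaccbbbbc

SA = [5, 11, 6, 12, 9, 15, 0, 4, 8, 7, 18, 19, 20, 21, 13, 22, 10, 14, 3, 17, 2, 16, 1]
[i] adj suffixes → lcp
  [1] 5/11 → 3 ('aab')
  [2] 11/6 → 1 ('a')
  [3] 6/12 → 2 ('ab')
  [4] 12/9 → 1 ('a')
  [5] 9/15 → 2 ('ac')
  [6] 15/0 → 3 ('acc')
  [7] 0/4 → 0 ('')
  [8] 4/8 → 2 ('ba')
  [9] 8/7 → 1 ('b')
  [10] 7/18 → 2 ('bb')
  [11] 18/19 → 3 ('bbb')
  [12] 19/20 → 2 ('bb')
  [13] 20/21 → 1 ('b')
  [14] 21/13 → 2 ('bc')
  [15] 13/22 → 0 ('')
  [16] 22/10 → 1 ('c')
  [17] 10/14 → 2 ('ca')
  [18] 14/3 → 1 ('c')
  [19] 3/17 → 2 ('cb')
  [20] 17/2 → 1 ('c')
  [21] 2/16 → 3 ('ccb')
  [22] 16/1 → 2 ('cc')

n(n+1)/2 = 23·24/2 = 276
Σ LCP = 0 + 3 + 1 + 2 + 1 + 2 + 3 + 0 + 2 + 1 + 2 + 3 + 2 + 1 + 2 + 0 + 1 + 2 + 1 + 2 + 1 + 3 + 2 = 37
distinct = 276 − 37 = 239

239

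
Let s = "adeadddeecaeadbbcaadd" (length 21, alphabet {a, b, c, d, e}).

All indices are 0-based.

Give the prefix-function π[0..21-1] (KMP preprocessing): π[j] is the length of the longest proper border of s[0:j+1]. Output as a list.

π[0] = 0
j=1 s[j]='d': π[1]=0 (border '')
j=2 s[j]='e': π[2]=0 (border '')
j=3 s[j]='a': π[3]=1 (border 'a')
j=4 s[j]='d': π[4]=2 (border 'ad')
j=5 s[j]='d': k: 2→0; π[5]=0 (border '')
j=6 s[j]='d': π[6]=0 (border '')
j=7 s[j]='e': π[7]=0 (border '')
j=8 s[j]='e': π[8]=0 (border '')
j=9 s[j]='c': π[9]=0 (border '')
j=10 s[j]='a': π[10]=1 (border 'a')
j=11 s[j]='e': k: 1→0; π[11]=0 (border '')
j=12 s[j]='a': π[12]=1 (border 'a')
j=13 s[j]='d': π[13]=2 (border 'ad')
j=14 s[j]='b': k: 2→0; π[14]=0 (border '')
j=15 s[j]='b': π[15]=0 (border '')
j=16 s[j]='c': π[16]=0 (border '')
j=17 s[j]='a': π[17]=1 (border 'a')
j=18 s[j]='a': k: 1→0; π[18]=1 (border 'a')
j=19 s[j]='d': π[19]=2 (border 'ad')
j=20 s[j]='d': k: 2→0; π[20]=0 (border '')

[0, 0, 0, 1, 2, 0, 0, 0, 0, 0, 1, 0, 1, 2, 0, 0, 0, 1, 1, 2, 0]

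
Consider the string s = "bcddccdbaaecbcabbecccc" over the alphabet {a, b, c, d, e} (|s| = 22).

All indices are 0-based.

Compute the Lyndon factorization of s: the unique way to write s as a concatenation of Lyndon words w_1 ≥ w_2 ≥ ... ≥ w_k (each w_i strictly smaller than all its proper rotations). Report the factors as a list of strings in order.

emit factor 1: 'bcddccd' (i=0, period=7)
emit factor 2: 'b' (i=7, period=1)
emit factor 3: 'aaecbcabbecccc' (i=8, period=14)

["bcddccd", "b", "aaecbcabbecccc"]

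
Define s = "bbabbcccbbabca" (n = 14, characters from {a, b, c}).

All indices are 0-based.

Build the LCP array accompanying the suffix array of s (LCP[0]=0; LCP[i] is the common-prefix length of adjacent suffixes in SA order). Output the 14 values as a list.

rank→(start, suffix):
  0 → (13, 'a')
  1 → (2, 'abbcccbbabca')
  2 → (10, 'abca')
  3 → (1, 'babbcccbbabca')
  4 → (9, 'babca')
  5 → (0, 'bbabbcccbbabca')
  6 → (8, 'bbabca')
  7 → (3, 'bbcccbbabca')
  8 → (11, 'bca')
  9 → (4, 'bcccbbabca')
  10 → (12, 'ca')
  11 → (7, 'cbbabca')
  12 → (6, 'ccbbabca')
  13 → (5, 'cccbbabca')

SA = [13, 2, 10, 1, 9, 0, 8, 3, 11, 4, 12, 7, 6, 5]
i: (SA[i-1],SA[i]) lcp shared
  1: (13,2) 1 'a'
  2: (2,10) 2 'ab'
  3: (10,1) 0 ''
  4: (1,9) 3 'bab'
  5: (9,0) 1 'b'
  6: (0,8) 4 'bbab'
  7: (8,3) 2 'bb'
  8: (3,11) 1 'b'
  9: (11,4) 2 'bc'
  10: (4,12) 0 ''
  11: (12,7) 1 'c'
  12: (7,6) 1 'c'
  13: (6,5) 2 'cc'

[0, 1, 2, 0, 3, 1, 4, 2, 1, 2, 0, 1, 1, 2]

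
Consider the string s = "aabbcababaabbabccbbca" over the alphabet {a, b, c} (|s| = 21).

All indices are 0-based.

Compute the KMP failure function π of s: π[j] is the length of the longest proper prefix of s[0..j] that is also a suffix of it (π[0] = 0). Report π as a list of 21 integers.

π[0] = 0
j=1 s[j]='a': π[1]=1 (border 'a')
j=2 s[j]='b': k: 1→0; π[2]=0 (border '')
j=3 s[j]='b': π[3]=0 (border '')
j=4 s[j]='c': π[4]=0 (border '')
j=5 s[j]='a': π[5]=1 (border 'a')
j=6 s[j]='b': k: 1→0; π[6]=0 (border '')
j=7 s[j]='a': π[7]=1 (border 'a')
j=8 s[j]='b': k: 1→0; π[8]=0 (border '')
j=9 s[j]='a': π[9]=1 (border 'a')
j=10 s[j]='a': π[10]=2 (border 'aa')
j=11 s[j]='b': π[11]=3 (border 'aab')
j=12 s[j]='b': π[12]=4 (border 'aabb')
j=13 s[j]='a': k: 4→0; π[13]=1 (border 'a')
j=14 s[j]='b': k: 1→0; π[14]=0 (border '')
j=15 s[j]='c': π[15]=0 (border '')
j=16 s[j]='c': π[16]=0 (border '')
j=17 s[j]='b': π[17]=0 (border '')
j=18 s[j]='b': π[18]=0 (border '')
j=19 s[j]='c': π[19]=0 (border '')
j=20 s[j]='a': π[20]=1 (border 'a')

[0, 1, 0, 0, 0, 1, 0, 1, 0, 1, 2, 3, 4, 1, 0, 0, 0, 0, 0, 0, 1]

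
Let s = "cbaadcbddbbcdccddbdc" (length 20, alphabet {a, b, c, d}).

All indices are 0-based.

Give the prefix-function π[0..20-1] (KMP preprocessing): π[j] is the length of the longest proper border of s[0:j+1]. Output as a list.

π[0] = 0
j=1 s[j]='b': π[1]=0 (border '')
j=2 s[j]='a': π[2]=0 (border '')
j=3 s[j]='a': π[3]=0 (border '')
j=4 s[j]='d': π[4]=0 (border '')
j=5 s[j]='c': π[5]=1 (border 'c')
j=6 s[j]='b': π[6]=2 (border 'cb')
j=7 s[j]='d': k: 2→0; π[7]=0 (border '')
j=8 s[j]='d': π[8]=0 (border '')
j=9 s[j]='b': π[9]=0 (border '')
j=10 s[j]='b': π[10]=0 (border '')
j=11 s[j]='c': π[11]=1 (border 'c')
j=12 s[j]='d': k: 1→0; π[12]=0 (border '')
j=13 s[j]='c': π[13]=1 (border 'c')
j=14 s[j]='c': k: 1→0; π[14]=1 (border 'c')
j=15 s[j]='d': k: 1→0; π[15]=0 (border '')
j=16 s[j]='d': π[16]=0 (border '')
j=17 s[j]='b': π[17]=0 (border '')
j=18 s[j]='d': π[18]=0 (border '')
j=19 s[j]='c': π[19]=1 (border 'c')

[0, 0, 0, 0, 0, 1, 2, 0, 0, 0, 0, 1, 0, 1, 1, 0, 0, 0, 0, 1]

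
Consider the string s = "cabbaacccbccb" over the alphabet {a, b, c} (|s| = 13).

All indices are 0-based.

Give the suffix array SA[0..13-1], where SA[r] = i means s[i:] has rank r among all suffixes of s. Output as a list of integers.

[4, 1, 5, 12, 3, 2, 9, 0, 11, 8, 10, 7, 6]

rank | idx | suffix
   0 |   4 | aacccbccb
   1 |   1 | abbaacccbccb
   2 |   5 | acccbccb
   3 |  12 | b
   4 |   3 | baacccbccb
   5 |   2 | bbaacccbccb
   6 |   9 | bccb
   7 |   0 | cabbaacccbccb
   8 |  11 | cb
   9 |   8 | cbccb
  10 |  10 | ccb
  11 |   7 | ccbccb
  12 |   6 | cccbccb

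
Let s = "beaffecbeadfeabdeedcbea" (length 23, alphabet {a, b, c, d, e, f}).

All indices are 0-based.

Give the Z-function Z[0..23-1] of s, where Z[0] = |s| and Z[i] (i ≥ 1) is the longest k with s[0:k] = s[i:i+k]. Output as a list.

Z[0]=23
i=1: outside box; Z[1]=0
i=2: outside box; Z[2]=0
i=3: outside box; Z[3]=0
i=4: outside box; Z[4]=0
i=5: outside box; Z[5]=0
i=6: outside box; Z[6]=0
i=7: outside box; Z[7]=3 extend→box=[7,10)
i=8: min(r-i=2, Z[1]=0)=0; Z[8]=0
i=9: min(r-i=1, Z[2]=0)=0; Z[9]=0
i=10: outside box; Z[10]=0
i=11: outside box; Z[11]=0
i=12: outside box; Z[12]=0
i=13: outside box; Z[13]=0
i=14: outside box; Z[14]=1 extend→box=[14,15)
i=15: outside box; Z[15]=0
i=16: outside box; Z[16]=0
i=17: outside box; Z[17]=0
i=18: outside box; Z[18]=0
i=19: outside box; Z[19]=0
i=20: outside box; Z[20]=3 extend→box=[20,23)
i=21: min(r-i=2, Z[1]=0)=0; Z[21]=0
i=22: min(r-i=1, Z[2]=0)=0; Z[22]=0

[23, 0, 0, 0, 0, 0, 0, 3, 0, 0, 0, 0, 0, 0, 1, 0, 0, 0, 0, 0, 3, 0, 0]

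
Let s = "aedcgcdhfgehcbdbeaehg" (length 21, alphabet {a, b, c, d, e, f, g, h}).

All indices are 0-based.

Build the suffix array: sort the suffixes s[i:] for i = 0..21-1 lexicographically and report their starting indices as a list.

sorted suffixes:
  #0 SA[0]=0  'aedcgcdhfgehcbdbeaehg'
  #1 SA[1]=17  'aehg'
  #2 SA[2]=13  'bdbeaehg'
  #3 SA[3]=15  'beaehg'
  #4 SA[4]=12  'cbdbeaehg'
  #5 SA[5]=5  'cdhfgehcbdbeaehg'
  #6 SA[6]=3  'cgcdhfgehcbdbeaehg'
  #7 SA[7]=14  'dbeaehg'
  #8 SA[8]=2  'dcgcdhfgehcbdbeaehg'
  #9 SA[9]=6  'dhfgehcbdbeaehg'
  #10 SA[10]=16  'eaehg'
  #11 SA[11]=1  'edcgcdhfgehcbdbeaehg'
  #12 SA[12]=10  'ehcbdbeaehg'
  #13 SA[13]=18  'ehg'
  #14 SA[14]=8  'fgehcbdbeaehg'
  #15 SA[15]=20  'g'
  #16 SA[16]=4  'gcdhfgehcbdbeaehg'
  #17 SA[17]=9  'gehcbdbeaehg'
  #18 SA[18]=11  'hcbdbeaehg'
  #19 SA[19]=7  'hfgehcbdbeaehg'
  #20 SA[20]=19  'hg'

[0, 17, 13, 15, 12, 5, 3, 14, 2, 6, 16, 1, 10, 18, 8, 20, 4, 9, 11, 7, 19]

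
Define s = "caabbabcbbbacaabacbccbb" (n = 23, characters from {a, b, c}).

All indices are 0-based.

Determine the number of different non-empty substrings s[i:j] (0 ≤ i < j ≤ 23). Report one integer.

sorted suffixes:
  #0 SA[0]=13  'aabacbccbb'
  #1 SA[1]=1  'aabbabcbbbacaabacbccbb'
  #2 SA[2]=14  'abacbccbb'
  #3 SA[3]=2  'abbabcbbbacaabacbccbb'
  #4 SA[4]=5  'abcbbbacaabacbccbb'
  #5 SA[5]=11  'acaabacbccbb'
  #6 SA[6]=16  'acbccbb'
  #7 SA[7]=22  'b'
  #8 SA[8]=4  'babcbbbacaabacbccbb'
  #9 SA[9]=10  'bacaabacbccbb'
  #10 SA[10]=15  'bacbccbb'
  #11 SA[11]=21  'bb'
  #12 SA[12]=3  'bbabcbbbacaabacbccbb'
  #13 SA[13]=9  'bbacaabacbccbb'
  #14 SA[14]=8  'bbbacaabacbccbb'
  #15 SA[15]=6  'bcbbbacaabacbccbb'
  #16 SA[16]=18  'bccbb'
  #17 SA[17]=12  'caabacbccbb'
  #18 SA[18]=0  'caabbabcbbbacaabacbccbb'
  #19 SA[19]=20  'cbb'
  #20 SA[20]=7  'cbbbacaabacbccbb'
  #21 SA[21]=17  'cbccbb'
  #22 SA[22]=19  'ccbb'

SA = [13, 1, 14, 2, 5, 11, 16, 22, 4, 10, 15, 21, 3, 9, 8, 6, 18, 12, 0, 20, 7, 17, 19]
[i] adj suffixes → lcp
  [1] 13/1 → 3 ('aab')
  [2] 1/14 → 1 ('a')
  [3] 14/2 → 2 ('ab')
  [4] 2/5 → 2 ('ab')
  [5] 5/11 → 1 ('a')
  [6] 11/16 → 2 ('ac')
  [7] 16/22 → 0 ('')
  [8] 22/4 → 1 ('b')
  [9] 4/10 → 2 ('ba')
  [10] 10/15 → 3 ('bac')
  [11] 15/21 → 1 ('b')
  [12] 21/3 → 2 ('bb')
  [13] 3/9 → 3 ('bba')
  [14] 9/8 → 2 ('bb')
  [15] 8/6 → 1 ('b')
  [16] 6/18 → 2 ('bc')
  [17] 18/12 → 0 ('')
  [18] 12/0 → 4 ('caab')
  [19] 0/20 → 1 ('c')
  [20] 20/7 → 3 ('cbb')
  [21] 7/17 → 2 ('cb')
  [22] 17/19 → 1 ('c')

n(n+1)/2 = 23·24/2 = 276
Σ LCP = 0 + 3 + 1 + 2 + 2 + 1 + 2 + 0 + 1 + 2 + 3 + 1 + 2 + 3 + 2 + 1 + 2 + 0 + 4 + 1 + 3 + 2 + 1 = 39
distinct = 276 − 39 = 237

237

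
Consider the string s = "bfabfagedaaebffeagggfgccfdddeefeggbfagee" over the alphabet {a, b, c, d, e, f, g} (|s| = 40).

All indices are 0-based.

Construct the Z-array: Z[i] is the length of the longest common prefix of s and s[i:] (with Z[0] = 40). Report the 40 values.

Z[0]=40
i=1: i≥r, start 0; Z[1]=0
i=2: i≥r, start 0; Z[2]=0
i=3: i≥r, start 0; Z[3]=3 extend→box=[3,6)
i=4: min(r-i=2, Z[1]=0)=0; Z[4]=0
i=5: min(r-i=1, Z[2]=0)=0; Z[5]=0
i=6: i≥r, start 0; Z[6]=0
i=7: i≥r, start 0; Z[7]=0
i=8: i≥r, start 0; Z[8]=0
i=9: i≥r, start 0; Z[9]=0
i=10: i≥r, start 0; Z[10]=0
i=11: i≥r, start 0; Z[11]=0
i=12: i≥r, start 0; Z[12]=2 extend→box=[12,14)
i=13: min(r-i=1, Z[1]=0)=0; Z[13]=0
i=14: i≥r, start 0; Z[14]=0
i=15: i≥r, start 0; Z[15]=0
i=16: i≥r, start 0; Z[16]=0
i=17: i≥r, start 0; Z[17]=0
i=18: i≥r, start 0; Z[18]=0
i=19: i≥r, start 0; Z[19]=0
i=20: i≥r, start 0; Z[20]=0
i=21: i≥r, start 0; Z[21]=0
i=22: i≥r, start 0; Z[22]=0
i=23: i≥r, start 0; Z[23]=0
i=24: i≥r, start 0; Z[24]=0
i=25: i≥r, start 0; Z[25]=0
i=26: i≥r, start 0; Z[26]=0
i=27: i≥r, start 0; Z[27]=0
i=28: i≥r, start 0; Z[28]=0
i=29: i≥r, start 0; Z[29]=0
i=30: i≥r, start 0; Z[30]=0
i=31: i≥r, start 0; Z[31]=0
i=32: i≥r, start 0; Z[32]=0
i=33: i≥r, start 0; Z[33]=0
i=34: i≥r, start 0; Z[34]=3 extend→box=[34,37)
i=35: min(r-i=2, Z[1]=0)=0; Z[35]=0
i=36: min(r-i=1, Z[2]=0)=0; Z[36]=0
i=37: i≥r, start 0; Z[37]=0
i=38: i≥r, start 0; Z[38]=0
i=39: i≥r, start 0; Z[39]=0

[40, 0, 0, 3, 0, 0, 0, 0, 0, 0, 0, 0, 2, 0, 0, 0, 0, 0, 0, 0, 0, 0, 0, 0, 0, 0, 0, 0, 0, 0, 0, 0, 0, 0, 3, 0, 0, 0, 0, 0]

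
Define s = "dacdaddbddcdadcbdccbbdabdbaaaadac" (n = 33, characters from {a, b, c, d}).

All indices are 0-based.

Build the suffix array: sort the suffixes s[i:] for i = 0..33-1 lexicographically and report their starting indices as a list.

[26, 27, 28, 22, 31, 1, 29, 12, 4, 25, 19, 20, 23, 15, 7, 32, 18, 14, 17, 10, 2, 21, 30, 0, 11, 3, 24, 6, 13, 16, 9, 5, 8]

sorted suffixes:
  #0 SA[0]=26  'aaaadac'
  #1 SA[1]=27  'aaadac'
  #2 SA[2]=28  'aadac'
  #3 SA[3]=22  'abdbaaaadac'
  #4 SA[4]=31  'ac'
  #5 SA[5]=1  'acdaddbddcdadcbdccbbdabdbaaaadac'
  #6 SA[6]=29  'adac'
  #7 SA[7]=12  'adcbdccbbdabdbaaaadac'
  #8 SA[8]=4  'addbddcdadcbdccbbdabdbaaaadac'
  #9 SA[9]=25  'baaaadac'
  #10 SA[10]=19  'bbdabdbaaaadac'
  #11 SA[11]=20  'bdabdbaaaadac'
  #12 SA[12]=23  'bdbaaaadac'
  #13 SA[13]=15  'bdccbbdabdbaaaadac'
  #14 SA[14]=7  'bddcdadcbdccbbdabdbaaaadac'
  #15 SA[15]=32  'c'
  #16 SA[16]=18  'cbbdabdbaaaadac'
  #17 SA[17]=14  'cbdccbbdabdbaaaadac'
  #18 SA[18]=17  'ccbbdabdbaaaadac'
  #19 SA[19]=10  'cdadcbdccbbdabdbaaaadac'
  #20 SA[20]=2  'cdaddbddcdadcbdccbbdabdbaaaadac'
  #21 SA[21]=21  'dabdbaaaadac'
  #22 SA[22]=30  'dac'
  #23 SA[23]=0  'dacdaddbddcdadcbdccbbdabdbaaaadac'
  #24 SA[24]=11  'dadcbdccbbdabdbaaaadac'
  #25 SA[25]=3  'daddbddcdadcbdccbbdabdbaaaadac'
  #26 SA[26]=24  'dbaaaadac'
  #27 SA[27]=6  'dbddcdadcbdccbbdabdbaaaadac'
  #28 SA[28]=13  'dcbdccbbdabdbaaaadac'
  #29 SA[29]=16  'dccbbdabdbaaaadac'
  #30 SA[30]=9  'dcdadcbdccbbdabdbaaaadac'
  #31 SA[31]=5  'ddbddcdadcbdccbbdabdbaaaadac'
  #32 SA[32]=8  'ddcdadcbdccbbdabdbaaaadac'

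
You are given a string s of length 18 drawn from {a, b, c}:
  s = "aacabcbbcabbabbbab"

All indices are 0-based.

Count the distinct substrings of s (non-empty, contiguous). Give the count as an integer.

sorted suffixes:
  #0 SA[0]=0  'aacabcbbcabbabbbab'
  #1 SA[1]=16  'ab'
  #2 SA[2]=9  'abbabbbab'
  #3 SA[3]=12  'abbbab'
  #4 SA[4]=3  'abcbbcabbabbbab'
  #5 SA[5]=1  'acabcbbcabbabbbab'
  #6 SA[6]=17  'b'
  #7 SA[7]=15  'bab'
  #8 SA[8]=11  'babbbab'
  #9 SA[9]=14  'bbab'
  #10 SA[10]=10  'bbabbbab'
  #11 SA[11]=13  'bbbab'
  #12 SA[12]=6  'bbcabbabbbab'
  #13 SA[13]=7  'bcabbabbbab'
  #14 SA[14]=4  'bcbbcabbabbbab'
  #15 SA[15]=8  'cabbabbbab'
  #16 SA[16]=2  'cabcbbcabbabbbab'
  #17 SA[17]=5  'cbbcabbabbbab'

SA = [0, 16, 9, 12, 3, 1, 17, 15, 11, 14, 10, 13, 6, 7, 4, 8, 2, 5]
[i] adj suffixes → lcp
  [1] 0/16 → 1 ('a')
  [2] 16/9 → 2 ('ab')
  [3] 9/12 → 3 ('abb')
  [4] 12/3 → 2 ('ab')
  [5] 3/1 → 1 ('a')
  [6] 1/17 → 0 ('')
  [7] 17/15 → 1 ('b')
  [8] 15/11 → 3 ('bab')
  [9] 11/14 → 1 ('b')
  [10] 14/10 → 4 ('bbab')
  [11] 10/13 → 2 ('bb')
  [12] 13/6 → 2 ('bb')
  [13] 6/7 → 1 ('b')
  [14] 7/4 → 2 ('bc')
  [15] 4/8 → 0 ('')
  [16] 8/2 → 3 ('cab')
  [17] 2/5 → 1 ('c')

n(n+1)/2 = 18·19/2 = 171
Σ LCP = 0 + 1 + 2 + 3 + 2 + 1 + 0 + 1 + 3 + 1 + 4 + 2 + 2 + 1 + 2 + 0 + 3 + 1 = 29
distinct = 171 − 29 = 142

142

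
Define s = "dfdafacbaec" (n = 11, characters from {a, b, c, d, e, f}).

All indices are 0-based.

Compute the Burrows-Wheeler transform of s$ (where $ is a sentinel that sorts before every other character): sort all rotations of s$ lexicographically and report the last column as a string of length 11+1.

rank  rotation      last
    0  $dfdafacbaec  c
    1  acbaec$dfdaf  f
    2  aec$dfdafacb  b
    3  afacbaec$dfd  d
    4  baec$dfdafac  c
    5  c$dfdafacbae  e
    6  cbaec$dfdafa  a
    7  dafacbaec$df  f
    8  dfdafacbaec$  $
    9  ec$dfdafacba  a
   10  facbaec$dfda  a
   11  fdafacbaec$d  d

cfbdceaf$aad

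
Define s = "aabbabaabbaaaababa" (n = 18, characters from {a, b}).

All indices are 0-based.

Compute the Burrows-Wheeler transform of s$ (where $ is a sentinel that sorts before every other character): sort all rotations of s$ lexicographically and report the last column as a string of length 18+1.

rank  rotation             last
    0  $aabbabaabbaaaababa  a
    1  a$aabbabaabbaaaabab  b
    2  aaaababa$aabbabaabb  b
    3  aaababa$aabbabaabba  a
    4  aababa$aabbabaabbaa  a
    5  aabbaaaababa$aabbab  b
    6  aabbabaabbaaaababa$  $
    7  aba$aabbabaabbaaaab  b
    8  abaabbaaaababa$aabb  b
    9  ababa$aabbabaabbaaa  a
   10  abbaaaababa$aabbaba  a
   11  abbabaabbaaaababa$a  a
   12  ba$aabbabaabbaaaaba  a
   13  baaaababa$aabbabaab  b
   14  baabbaaaababa$aabba  a
   15  baba$aabbabaabbaaaa  a
   16  babaabbaaaababa$aab  b
   17  bbaaaababa$aabbabaa  a
   18  bbabaabbaaaababa$aa  a

abbaab$bbaaaabaabaa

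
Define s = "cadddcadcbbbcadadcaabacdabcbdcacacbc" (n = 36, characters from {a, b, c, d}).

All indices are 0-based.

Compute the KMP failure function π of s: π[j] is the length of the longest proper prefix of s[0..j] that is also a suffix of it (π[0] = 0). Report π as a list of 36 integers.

[0, 0, 0, 0, 0, 1, 2, 3, 1, 0, 0, 0, 1, 2, 3, 0, 0, 1, 2, 0, 0, 0, 1, 0, 0, 0, 1, 0, 0, 1, 2, 1, 2, 1, 0, 1]

π[0] = 0
j=1 s[j]='a': π[1]=0 (border '')
j=2 s[j]='d': π[2]=0 (border '')
j=3 s[j]='d': π[3]=0 (border '')
j=4 s[j]='d': π[4]=0 (border '')
j=5 s[j]='c': π[5]=1 (border 'c')
j=6 s[j]='a': π[6]=2 (border 'ca')
j=7 s[j]='d': π[7]=3 (border 'cad')
j=8 s[j]='c': k: 3→0; π[8]=1 (border 'c')
j=9 s[j]='b': k: 1→0; π[9]=0 (border '')
j=10 s[j]='b': π[10]=0 (border '')
j=11 s[j]='b': π[11]=0 (border '')
j=12 s[j]='c': π[12]=1 (border 'c')
j=13 s[j]='a': π[13]=2 (border 'ca')
j=14 s[j]='d': π[14]=3 (border 'cad')
j=15 s[j]='a': k: 3→0; π[15]=0 (border '')
j=16 s[j]='d': π[16]=0 (border '')
j=17 s[j]='c': π[17]=1 (border 'c')
j=18 s[j]='a': π[18]=2 (border 'ca')
j=19 s[j]='a': k: 2→0; π[19]=0 (border '')
j=20 s[j]='b': π[20]=0 (border '')
j=21 s[j]='a': π[21]=0 (border '')
j=22 s[j]='c': π[22]=1 (border 'c')
j=23 s[j]='d': k: 1→0; π[23]=0 (border '')
j=24 s[j]='a': π[24]=0 (border '')
j=25 s[j]='b': π[25]=0 (border '')
j=26 s[j]='c': π[26]=1 (border 'c')
j=27 s[j]='b': k: 1→0; π[27]=0 (border '')
j=28 s[j]='d': π[28]=0 (border '')
j=29 s[j]='c': π[29]=1 (border 'c')
j=30 s[j]='a': π[30]=2 (border 'ca')
j=31 s[j]='c': k: 2→0; π[31]=1 (border 'c')
j=32 s[j]='a': π[32]=2 (border 'ca')
j=33 s[j]='c': k: 2→0; π[33]=1 (border 'c')
j=34 s[j]='b': k: 1→0; π[34]=0 (border '')
j=35 s[j]='c': π[35]=1 (border 'c')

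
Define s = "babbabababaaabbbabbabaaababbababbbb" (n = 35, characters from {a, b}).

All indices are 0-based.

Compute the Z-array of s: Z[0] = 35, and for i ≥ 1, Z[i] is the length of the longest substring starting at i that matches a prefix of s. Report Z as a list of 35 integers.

Z[0]=35
i=1: outside box; Z[1]=0
i=2: outside box; Z[2]=1 scan→box=[2,3)
i=3: outside box; Z[3]=3 scan→box=[3,6)
i=4: min(r-i=2, Z[1]=0)=0; Z[4]=0
i=5: min(r-i=1, Z[2]=1)=1; Z[5]=3 scan→box=[5,8)
i=6: min(r-i=2, Z[1]=0)=0; Z[6]=0
i=7: min(r-i=1, Z[2]=1)=1; Z[7]=3 scan→box=[7,10)
i=8: min(r-i=2, Z[1]=0)=0; Z[8]=0
i=9: min(r-i=1, Z[2]=1)=1; Z[9]=2 scan→box=[9,11)
i=10: min(r-i=1, Z[1]=0)=0; Z[10]=0
i=11: outside box; Z[11]=0
i=12: outside box; Z[12]=0
i=13: outside box; Z[13]=1 scan→box=[13,14)
i=14: outside box; Z[14]=1 scan→box=[14,15)
i=15: outside box; Z[15]=7 scan→box=[15,22)
i=16: min(r-i=6, Z[1]=0)=0; Z[16]=0
i=17: min(r-i=5, Z[2]=1)=1; Z[17]=1
i=18: min(r-i=4, Z[3]=3)=3; Z[18]=3
i=19: min(r-i=3, Z[4]=0)=0; Z[19]=0
i=20: min(r-i=2, Z[5]=3)=2; Z[20]=2
i=21: min(r-i=1, Z[6]=0)=0; Z[21]=0
i=22: outside box; Z[22]=0
i=23: outside box; Z[23]=0
i=24: outside box; Z[24]=8 scan→box=[24,32)
i=25: min(r-i=7, Z[1]=0)=0; Z[25]=0
i=26: min(r-i=6, Z[2]=1)=1; Z[26]=1
i=27: min(r-i=5, Z[3]=3)=3; Z[27]=3
i=28: min(r-i=4, Z[4]=0)=0; Z[28]=0
i=29: min(r-i=3, Z[5]=3)=3; Z[29]=4 scan→box=[29,33)
i=30: min(r-i=3, Z[1]=0)=0; Z[30]=0
i=31: min(r-i=2, Z[2]=1)=1; Z[31]=1
i=32: min(r-i=1, Z[3]=3)=1; Z[32]=1
i=33: outside box; Z[33]=1 scan→box=[33,34)
i=34: outside box; Z[34]=1 scan→box=[34,35)

[35, 0, 1, 3, 0, 3, 0, 3, 0, 2, 0, 0, 0, 1, 1, 7, 0, 1, 3, 0, 2, 0, 0, 0, 8, 0, 1, 3, 0, 4, 0, 1, 1, 1, 1]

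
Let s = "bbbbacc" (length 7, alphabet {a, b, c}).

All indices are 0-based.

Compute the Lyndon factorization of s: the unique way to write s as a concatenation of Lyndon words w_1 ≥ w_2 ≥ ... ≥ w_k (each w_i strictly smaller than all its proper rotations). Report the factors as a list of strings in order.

["b", "b", "b", "b", "acc"]

emit factor 1: 'b' (i=0, period=1)
emit factor 2: 'b' (i=1, period=1)
emit factor 3: 'b' (i=2, period=1)
emit factor 4: 'b' (i=3, period=1)
emit factor 5: 'acc' (i=4, period=3)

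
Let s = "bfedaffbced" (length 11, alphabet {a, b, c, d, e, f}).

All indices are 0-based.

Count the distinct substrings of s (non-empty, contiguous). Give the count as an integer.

60

rank→(start, suffix):
  0 → (4, 'affbced')
  1 → (7, 'bced')
  2 → (0, 'bfedaffbced')
  3 → (8, 'ced')
  4 → (10, 'd')
  5 → (3, 'daffbced')
  6 → (9, 'ed')
  7 → (2, 'edaffbced')
  8 → (6, 'fbced')
  9 → (1, 'fedaffbced')
  10 → (5, 'ffbced')

SA = [4, 7, 0, 8, 10, 3, 9, 2, 6, 1, 5]
i: (SA[i-1],SA[i]) lcp shared
  1: (4,7) 0 ''
  2: (7,0) 1 'b'
  3: (0,8) 0 ''
  4: (8,10) 0 ''
  5: (10,3) 1 'd'
  6: (3,9) 0 ''
  7: (9,2) 2 'ed'
  8: (2,6) 0 ''
  9: (6,1) 1 'f'
  10: (1,5) 1 'f'

n(n+1)/2 = 11·12/2 = 66
Σ LCP = 0 + 0 + 1 + 0 + 0 + 1 + 0 + 2 + 0 + 1 + 1 = 6
distinct = 66 − 6 = 60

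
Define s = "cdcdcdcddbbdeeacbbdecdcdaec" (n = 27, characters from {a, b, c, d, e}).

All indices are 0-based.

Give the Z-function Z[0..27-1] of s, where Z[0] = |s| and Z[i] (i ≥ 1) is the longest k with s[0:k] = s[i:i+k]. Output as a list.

[27, 0, 6, 0, 4, 0, 2, 0, 0, 0, 0, 0, 0, 0, 0, 1, 0, 0, 0, 0, 4, 0, 2, 0, 0, 0, 1]

Z[0]=27
i=1: outside box; Z[1]=0
i=2: outside box; Z[2]=6 extend→box=[2,8)
i=3: min(r-i=5, Z[1]=0)=0; Z[3]=0
i=4: min(r-i=4, Z[2]=6)=4; Z[4]=4
i=5: min(r-i=3, Z[3]=0)=0; Z[5]=0
i=6: min(r-i=2, Z[4]=4)=2; Z[6]=2
i=7: min(r-i=1, Z[5]=0)=0; Z[7]=0
i=8: outside box; Z[8]=0
i=9: outside box; Z[9]=0
i=10: outside box; Z[10]=0
i=11: outside box; Z[11]=0
i=12: outside box; Z[12]=0
i=13: outside box; Z[13]=0
i=14: outside box; Z[14]=0
i=15: outside box; Z[15]=1 extend→box=[15,16)
i=16: outside box; Z[16]=0
i=17: outside box; Z[17]=0
i=18: outside box; Z[18]=0
i=19: outside box; Z[19]=0
i=20: outside box; Z[20]=4 extend→box=[20,24)
i=21: min(r-i=3, Z[1]=0)=0; Z[21]=0
i=22: min(r-i=2, Z[2]=6)=2; Z[22]=2
i=23: min(r-i=1, Z[3]=0)=0; Z[23]=0
i=24: outside box; Z[24]=0
i=25: outside box; Z[25]=0
i=26: outside box; Z[26]=1 extend→box=[26,27)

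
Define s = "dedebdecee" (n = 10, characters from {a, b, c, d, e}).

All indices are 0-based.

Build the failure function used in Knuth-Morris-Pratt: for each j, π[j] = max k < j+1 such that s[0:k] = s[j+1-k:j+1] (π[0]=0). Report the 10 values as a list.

[0, 0, 1, 2, 0, 1, 2, 0, 0, 0]

π[0] = 0
j=1 s[j]='e': π[1]=0 (border '')
j=2 s[j]='d': π[2]=1 (border 'd')
j=3 s[j]='e': π[3]=2 (border 'de')
j=4 s[j]='b': k: 2→0; π[4]=0 (border '')
j=5 s[j]='d': π[5]=1 (border 'd')
j=6 s[j]='e': π[6]=2 (border 'de')
j=7 s[j]='c': k: 2→0; π[7]=0 (border '')
j=8 s[j]='e': π[8]=0 (border '')
j=9 s[j]='e': π[9]=0 (border '')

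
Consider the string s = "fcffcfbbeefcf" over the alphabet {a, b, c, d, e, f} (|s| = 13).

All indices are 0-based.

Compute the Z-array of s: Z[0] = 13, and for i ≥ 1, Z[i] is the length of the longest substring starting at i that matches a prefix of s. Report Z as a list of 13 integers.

[13, 0, 1, 3, 0, 1, 0, 0, 0, 0, 3, 0, 1]

Z[0]=13
i=1: outside box; Z[1]=0
i=2: outside box; Z[2]=1 extend→box=[2,3)
i=3: outside box; Z[3]=3 extend→box=[3,6)
i=4: min(r-i=2, Z[1]=0)=0; Z[4]=0
i=5: min(r-i=1, Z[2]=1)=1; Z[5]=1
i=6: outside box; Z[6]=0
i=7: outside box; Z[7]=0
i=8: outside box; Z[8]=0
i=9: outside box; Z[9]=0
i=10: outside box; Z[10]=3 extend→box=[10,13)
i=11: min(r-i=2, Z[1]=0)=0; Z[11]=0
i=12: min(r-i=1, Z[2]=1)=1; Z[12]=1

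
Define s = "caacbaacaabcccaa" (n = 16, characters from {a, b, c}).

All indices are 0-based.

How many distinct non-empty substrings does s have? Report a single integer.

rank→(start, suffix):
  0 → (15, 'a')
  1 → (14, 'aa')
  2 → (8, 'aabcccaa')
  3 → (5, 'aacaabcccaa')
  4 → (1, 'aacbaacaabcccaa')
  5 → (9, 'abcccaa')
  6 → (6, 'acaabcccaa')
  7 → (2, 'acbaacaabcccaa')
  8 → (4, 'baacaabcccaa')
  9 → (10, 'bcccaa')
  10 → (13, 'caa')
  11 → (7, 'caabcccaa')
  12 → (0, 'caacbaacaabcccaa')
  13 → (3, 'cbaacaabcccaa')
  14 → (12, 'ccaa')
  15 → (11, 'cccaa')

SA = [15, 14, 8, 5, 1, 9, 6, 2, 4, 10, 13, 7, 0, 3, 12, 11]
[i] adj suffixes → lcp
  [1] 15/14 → 1 ('a')
  [2] 14/8 → 2 ('aa')
  [3] 8/5 → 2 ('aa')
  [4] 5/1 → 3 ('aac')
  [5] 1/9 → 1 ('a')
  [6] 9/6 → 1 ('a')
  [7] 6/2 → 2 ('ac')
  [8] 2/4 → 0 ('')
  [9] 4/10 → 1 ('b')
  [10] 10/13 → 0 ('')
  [11] 13/7 → 3 ('caa')
  [12] 7/0 → 3 ('caa')
  [13] 0/3 → 1 ('c')
  [14] 3/12 → 1 ('c')
  [15] 12/11 → 2 ('cc')

n(n+1)/2 = 16·17/2 = 136
Σ LCP = 0 + 1 + 2 + 2 + 3 + 1 + 1 + 2 + 0 + 1 + 0 + 3 + 3 + 1 + 1 + 2 = 23
distinct = 136 − 23 = 113

113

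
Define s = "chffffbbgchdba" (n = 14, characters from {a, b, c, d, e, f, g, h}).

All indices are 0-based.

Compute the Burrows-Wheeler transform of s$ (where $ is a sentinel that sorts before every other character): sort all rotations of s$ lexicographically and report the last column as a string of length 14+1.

abdfbg$hfffhbcc

rank  rotation         last
    0  $chffffbbgchdba  a
    1  a$chffffbbgchdb  b
    2  ba$chffffbbgchd  d
    3  bbgchdba$chffff  f
    4  bgchdba$chffffb  b
    5  chdba$chffffbbg  g
    6  chffffbbgchdba$  $
    7  dba$chffffbbgch  h
    8  fbbgchdba$chfff  f
    9  ffbbgchdba$chff  f
   10  fffbbgchdba$chf  f
   11  ffffbbgchdba$ch  h
   12  gchdba$chffffbb  b
   13  hdba$chffffbbgc  c
   14  hffffbbgchdba$c  c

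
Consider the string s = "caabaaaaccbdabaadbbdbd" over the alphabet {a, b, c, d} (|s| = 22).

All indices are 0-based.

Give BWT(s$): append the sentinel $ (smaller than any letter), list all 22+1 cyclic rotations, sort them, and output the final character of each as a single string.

rank  rotation                 last
    0  $caabaaaaccbdabaadbbdbd  d
    1  aaaaccbdabaadbbdbd$caab  b
    2  aaaccbdabaadbbdbd$caaba  a
    3  aabaaaaccbdabaadbbdbd$c  c
    4  aaccbdabaadbbdbd$caabaa  a
    5  aadbbdbd$caabaaaaccbdab  b
    6  abaaaaccbdabaadbbdbd$ca  a
    7  abaadbbdbd$caabaaaaccbd  d
    8  accbdabaadbbdbd$caabaaa  a
    9  adbbdbd$caabaaaaccbdaba  a
   10  baaaaccbdabaadbbdbd$caa  a
   11  baadbbdbd$caabaaaaccbda  a
   12  bbdbd$caabaaaaccbdabaad  d
   13  bd$caabaaaaccbdabaadbbd  d
   14  bdabaadbbdbd$caabaaaacc  c
   15  bdbd$caabaaaaccbdabaadb  b
   16  caabaaaaccbdabaadbbdbd$  $
   17  cbdabaadbbdbd$caabaaaac  c
   18  ccbdabaadbbdbd$caabaaaa  a
   19  d$caabaaaaccbdabaadbbdb  b
   20  dabaadbbdbd$caabaaaaccb  b
   21  dbbdbd$caabaaaaccbdabaa  a
   22  dbd$caabaaaaccbdabaadbb  b

dbacabadaaaaddcb$cabbab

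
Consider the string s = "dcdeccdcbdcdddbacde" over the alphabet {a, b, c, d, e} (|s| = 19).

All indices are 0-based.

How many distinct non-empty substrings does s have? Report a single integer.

167

rank | idx | suffix
   0 |  15 | acde
   1 |  14 | bacde
   2 |   8 | bdcdddbacde
   3 |   7 | cbdcdddbacde
   4 |   4 | ccdcbdcdddbacde
   5 |   5 | cdcbdcdddbacde
   6 |  10 | cdddbacde
   7 |  16 | cde
   8 |   1 | cdeccdcbdcdddbacde
   9 |  13 | dbacde
  10 |   6 | dcbdcdddbacde
  11 |   9 | dcdddbacde
  12 |   0 | dcdeccdcbdcdddbacde
  13 |  12 | ddbacde
  14 |  11 | dddbacde
  15 |  17 | de
  16 |   2 | deccdcbdcdddbacde
  17 |  18 | e
  18 |   3 | eccdcbdcdddbacde

SA = [15, 14, 8, 7, 4, 5, 10, 16, 1, 13, 6, 9, 0, 12, 11, 17, 2, 18, 3]
rank  pair      lcp
   1  s[15:],s[14:]  0  ''
   2  s[14:],s[8:]  1  'b'
   3  s[8:],s[7:]  0  ''
   4  s[7:],s[4:]  1  'c'
   5  s[4:],s[5:]  1  'c'
   6  s[5:],s[10:]  2  'cd'
   7  s[10:],s[16:]  2  'cd'
   8  s[16:],s[1:]  3  'cde'
   9  s[1:],s[13:]  0  ''
  10  s[13:],s[6:]  1  'd'
  11  s[6:],s[9:]  2  'dc'
  12  s[9:],s[0:]  3  'dcd'
  13  s[0:],s[12:]  1  'd'
  14  s[12:],s[11:]  2  'dd'
  15  s[11:],s[17:]  1  'd'
  16  s[17:],s[2:]  2  'de'
  17  s[2:],s[18:]  0  ''
  18  s[18:],s[3:]  1  'e'

n(n+1)/2 = 19·20/2 = 190
Σ LCP = 0 + 0 + 1 + 0 + 1 + 1 + 2 + 2 + 3 + 0 + 1 + 2 + 3 + 1 + 2 + 1 + 2 + 0 + 1 = 23
distinct = 190 − 23 = 167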